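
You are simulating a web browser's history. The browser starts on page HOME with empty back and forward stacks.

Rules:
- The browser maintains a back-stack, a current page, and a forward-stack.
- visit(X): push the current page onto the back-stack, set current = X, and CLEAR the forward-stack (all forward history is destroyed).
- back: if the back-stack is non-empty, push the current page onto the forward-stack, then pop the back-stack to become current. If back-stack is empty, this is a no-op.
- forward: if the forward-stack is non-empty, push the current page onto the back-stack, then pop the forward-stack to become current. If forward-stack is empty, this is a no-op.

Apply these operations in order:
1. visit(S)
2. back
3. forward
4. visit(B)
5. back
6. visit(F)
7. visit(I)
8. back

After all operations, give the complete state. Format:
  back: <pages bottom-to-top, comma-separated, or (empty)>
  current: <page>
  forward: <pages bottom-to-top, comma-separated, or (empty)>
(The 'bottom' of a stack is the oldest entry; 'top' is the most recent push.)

After 1 (visit(S)): cur=S back=1 fwd=0
After 2 (back): cur=HOME back=0 fwd=1
After 3 (forward): cur=S back=1 fwd=0
After 4 (visit(B)): cur=B back=2 fwd=0
After 5 (back): cur=S back=1 fwd=1
After 6 (visit(F)): cur=F back=2 fwd=0
After 7 (visit(I)): cur=I back=3 fwd=0
After 8 (back): cur=F back=2 fwd=1

Answer: back: HOME,S
current: F
forward: I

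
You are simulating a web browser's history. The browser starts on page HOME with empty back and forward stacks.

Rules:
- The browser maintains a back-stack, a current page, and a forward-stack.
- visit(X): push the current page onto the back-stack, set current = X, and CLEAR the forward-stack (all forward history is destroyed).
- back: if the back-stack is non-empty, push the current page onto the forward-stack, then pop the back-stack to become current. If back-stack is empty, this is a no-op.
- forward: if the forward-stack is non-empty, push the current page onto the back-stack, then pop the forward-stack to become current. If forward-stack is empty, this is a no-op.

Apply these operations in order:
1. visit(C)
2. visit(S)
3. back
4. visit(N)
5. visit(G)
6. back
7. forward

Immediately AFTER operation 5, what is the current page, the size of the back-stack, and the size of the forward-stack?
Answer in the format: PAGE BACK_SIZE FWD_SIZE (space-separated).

After 1 (visit(C)): cur=C back=1 fwd=0
After 2 (visit(S)): cur=S back=2 fwd=0
After 3 (back): cur=C back=1 fwd=1
After 4 (visit(N)): cur=N back=2 fwd=0
After 5 (visit(G)): cur=G back=3 fwd=0

G 3 0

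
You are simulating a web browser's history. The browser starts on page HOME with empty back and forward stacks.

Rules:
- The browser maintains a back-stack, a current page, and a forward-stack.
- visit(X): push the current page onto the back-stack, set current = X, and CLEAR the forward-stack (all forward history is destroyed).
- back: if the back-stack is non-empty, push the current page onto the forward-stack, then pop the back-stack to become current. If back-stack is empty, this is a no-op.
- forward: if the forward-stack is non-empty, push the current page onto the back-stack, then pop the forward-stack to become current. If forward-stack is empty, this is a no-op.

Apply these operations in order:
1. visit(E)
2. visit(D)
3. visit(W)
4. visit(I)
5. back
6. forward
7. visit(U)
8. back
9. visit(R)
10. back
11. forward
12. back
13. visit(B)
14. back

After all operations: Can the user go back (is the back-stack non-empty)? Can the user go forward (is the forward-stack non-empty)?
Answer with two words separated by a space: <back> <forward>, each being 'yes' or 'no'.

After 1 (visit(E)): cur=E back=1 fwd=0
After 2 (visit(D)): cur=D back=2 fwd=0
After 3 (visit(W)): cur=W back=3 fwd=0
After 4 (visit(I)): cur=I back=4 fwd=0
After 5 (back): cur=W back=3 fwd=1
After 6 (forward): cur=I back=4 fwd=0
After 7 (visit(U)): cur=U back=5 fwd=0
After 8 (back): cur=I back=4 fwd=1
After 9 (visit(R)): cur=R back=5 fwd=0
After 10 (back): cur=I back=4 fwd=1
After 11 (forward): cur=R back=5 fwd=0
After 12 (back): cur=I back=4 fwd=1
After 13 (visit(B)): cur=B back=5 fwd=0
After 14 (back): cur=I back=4 fwd=1

Answer: yes yes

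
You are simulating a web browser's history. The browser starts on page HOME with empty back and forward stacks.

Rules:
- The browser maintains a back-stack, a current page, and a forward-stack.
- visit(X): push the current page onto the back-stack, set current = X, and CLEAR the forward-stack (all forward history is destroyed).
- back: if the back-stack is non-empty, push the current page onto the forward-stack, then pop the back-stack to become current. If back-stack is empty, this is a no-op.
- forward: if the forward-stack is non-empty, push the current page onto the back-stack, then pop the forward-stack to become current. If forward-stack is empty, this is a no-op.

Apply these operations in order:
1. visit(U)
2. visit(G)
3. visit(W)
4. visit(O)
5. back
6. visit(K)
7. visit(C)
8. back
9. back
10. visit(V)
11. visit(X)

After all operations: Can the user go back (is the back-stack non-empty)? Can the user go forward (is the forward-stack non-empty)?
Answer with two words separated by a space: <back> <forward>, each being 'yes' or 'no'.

Answer: yes no

Derivation:
After 1 (visit(U)): cur=U back=1 fwd=0
After 2 (visit(G)): cur=G back=2 fwd=0
After 3 (visit(W)): cur=W back=3 fwd=0
After 4 (visit(O)): cur=O back=4 fwd=0
After 5 (back): cur=W back=3 fwd=1
After 6 (visit(K)): cur=K back=4 fwd=0
After 7 (visit(C)): cur=C back=5 fwd=0
After 8 (back): cur=K back=4 fwd=1
After 9 (back): cur=W back=3 fwd=2
After 10 (visit(V)): cur=V back=4 fwd=0
After 11 (visit(X)): cur=X back=5 fwd=0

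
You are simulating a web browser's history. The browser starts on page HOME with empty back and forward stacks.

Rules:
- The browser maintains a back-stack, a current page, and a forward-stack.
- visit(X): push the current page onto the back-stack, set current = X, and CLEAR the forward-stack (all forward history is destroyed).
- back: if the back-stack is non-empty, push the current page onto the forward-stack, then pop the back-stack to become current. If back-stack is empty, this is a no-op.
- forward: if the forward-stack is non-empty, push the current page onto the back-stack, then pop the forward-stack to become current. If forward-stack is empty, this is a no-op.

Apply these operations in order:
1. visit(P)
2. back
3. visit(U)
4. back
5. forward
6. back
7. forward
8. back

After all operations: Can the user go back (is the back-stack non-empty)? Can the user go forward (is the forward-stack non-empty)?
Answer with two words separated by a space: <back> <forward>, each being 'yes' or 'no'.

Answer: no yes

Derivation:
After 1 (visit(P)): cur=P back=1 fwd=0
After 2 (back): cur=HOME back=0 fwd=1
After 3 (visit(U)): cur=U back=1 fwd=0
After 4 (back): cur=HOME back=0 fwd=1
After 5 (forward): cur=U back=1 fwd=0
After 6 (back): cur=HOME back=0 fwd=1
After 7 (forward): cur=U back=1 fwd=0
After 8 (back): cur=HOME back=0 fwd=1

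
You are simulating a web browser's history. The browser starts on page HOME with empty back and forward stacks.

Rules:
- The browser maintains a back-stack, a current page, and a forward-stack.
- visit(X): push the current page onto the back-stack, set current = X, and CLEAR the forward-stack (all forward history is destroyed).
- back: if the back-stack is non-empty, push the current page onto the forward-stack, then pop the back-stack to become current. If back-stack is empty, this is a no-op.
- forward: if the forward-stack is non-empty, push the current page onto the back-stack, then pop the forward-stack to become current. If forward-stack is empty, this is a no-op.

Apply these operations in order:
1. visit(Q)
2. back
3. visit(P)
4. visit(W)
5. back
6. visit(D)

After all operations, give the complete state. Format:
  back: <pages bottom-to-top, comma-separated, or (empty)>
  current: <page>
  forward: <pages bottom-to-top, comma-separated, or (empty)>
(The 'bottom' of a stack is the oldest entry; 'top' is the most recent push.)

Answer: back: HOME,P
current: D
forward: (empty)

Derivation:
After 1 (visit(Q)): cur=Q back=1 fwd=0
After 2 (back): cur=HOME back=0 fwd=1
After 3 (visit(P)): cur=P back=1 fwd=0
After 4 (visit(W)): cur=W back=2 fwd=0
After 5 (back): cur=P back=1 fwd=1
After 6 (visit(D)): cur=D back=2 fwd=0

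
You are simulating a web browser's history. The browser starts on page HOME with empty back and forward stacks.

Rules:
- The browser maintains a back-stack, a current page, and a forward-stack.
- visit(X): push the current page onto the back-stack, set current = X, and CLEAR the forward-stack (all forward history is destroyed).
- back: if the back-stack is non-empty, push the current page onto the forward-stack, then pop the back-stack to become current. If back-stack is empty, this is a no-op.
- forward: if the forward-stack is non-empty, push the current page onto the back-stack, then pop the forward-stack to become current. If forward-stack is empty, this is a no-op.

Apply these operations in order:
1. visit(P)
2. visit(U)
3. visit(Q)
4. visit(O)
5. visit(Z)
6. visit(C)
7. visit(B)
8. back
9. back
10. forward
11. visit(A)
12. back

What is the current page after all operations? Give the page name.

Answer: C

Derivation:
After 1 (visit(P)): cur=P back=1 fwd=0
After 2 (visit(U)): cur=U back=2 fwd=0
After 3 (visit(Q)): cur=Q back=3 fwd=0
After 4 (visit(O)): cur=O back=4 fwd=0
After 5 (visit(Z)): cur=Z back=5 fwd=0
After 6 (visit(C)): cur=C back=6 fwd=0
After 7 (visit(B)): cur=B back=7 fwd=0
After 8 (back): cur=C back=6 fwd=1
After 9 (back): cur=Z back=5 fwd=2
After 10 (forward): cur=C back=6 fwd=1
After 11 (visit(A)): cur=A back=7 fwd=0
After 12 (back): cur=C back=6 fwd=1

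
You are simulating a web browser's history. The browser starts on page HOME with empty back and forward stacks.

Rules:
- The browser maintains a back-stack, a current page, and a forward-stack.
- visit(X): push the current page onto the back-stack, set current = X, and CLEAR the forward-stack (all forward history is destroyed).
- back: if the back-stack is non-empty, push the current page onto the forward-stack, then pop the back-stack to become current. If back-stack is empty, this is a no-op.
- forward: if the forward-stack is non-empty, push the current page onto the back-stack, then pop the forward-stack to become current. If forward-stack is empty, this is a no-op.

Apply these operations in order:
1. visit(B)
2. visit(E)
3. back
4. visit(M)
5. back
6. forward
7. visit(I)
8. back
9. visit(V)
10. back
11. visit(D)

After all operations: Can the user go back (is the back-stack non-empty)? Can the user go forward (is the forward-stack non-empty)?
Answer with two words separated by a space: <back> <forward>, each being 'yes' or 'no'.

After 1 (visit(B)): cur=B back=1 fwd=0
After 2 (visit(E)): cur=E back=2 fwd=0
After 3 (back): cur=B back=1 fwd=1
After 4 (visit(M)): cur=M back=2 fwd=0
After 5 (back): cur=B back=1 fwd=1
After 6 (forward): cur=M back=2 fwd=0
After 7 (visit(I)): cur=I back=3 fwd=0
After 8 (back): cur=M back=2 fwd=1
After 9 (visit(V)): cur=V back=3 fwd=0
After 10 (back): cur=M back=2 fwd=1
After 11 (visit(D)): cur=D back=3 fwd=0

Answer: yes no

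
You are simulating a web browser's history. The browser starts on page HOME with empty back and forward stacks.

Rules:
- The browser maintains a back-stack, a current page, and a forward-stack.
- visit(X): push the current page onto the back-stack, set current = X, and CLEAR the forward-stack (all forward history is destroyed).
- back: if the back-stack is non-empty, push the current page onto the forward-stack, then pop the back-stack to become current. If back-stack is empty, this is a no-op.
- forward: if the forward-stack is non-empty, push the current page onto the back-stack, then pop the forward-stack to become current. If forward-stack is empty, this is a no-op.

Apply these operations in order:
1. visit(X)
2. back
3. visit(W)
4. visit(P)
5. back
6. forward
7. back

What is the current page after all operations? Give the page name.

Answer: W

Derivation:
After 1 (visit(X)): cur=X back=1 fwd=0
After 2 (back): cur=HOME back=0 fwd=1
After 3 (visit(W)): cur=W back=1 fwd=0
After 4 (visit(P)): cur=P back=2 fwd=0
After 5 (back): cur=W back=1 fwd=1
After 6 (forward): cur=P back=2 fwd=0
After 7 (back): cur=W back=1 fwd=1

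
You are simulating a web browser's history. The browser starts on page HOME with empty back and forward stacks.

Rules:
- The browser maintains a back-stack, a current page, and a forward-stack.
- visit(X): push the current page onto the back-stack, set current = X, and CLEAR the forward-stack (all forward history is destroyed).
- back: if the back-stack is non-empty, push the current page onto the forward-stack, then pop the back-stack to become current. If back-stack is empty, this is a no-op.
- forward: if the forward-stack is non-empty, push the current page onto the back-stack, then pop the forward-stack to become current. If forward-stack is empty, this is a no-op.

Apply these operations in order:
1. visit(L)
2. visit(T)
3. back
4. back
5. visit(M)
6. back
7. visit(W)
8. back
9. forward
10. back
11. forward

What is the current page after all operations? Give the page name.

After 1 (visit(L)): cur=L back=1 fwd=0
After 2 (visit(T)): cur=T back=2 fwd=0
After 3 (back): cur=L back=1 fwd=1
After 4 (back): cur=HOME back=0 fwd=2
After 5 (visit(M)): cur=M back=1 fwd=0
After 6 (back): cur=HOME back=0 fwd=1
After 7 (visit(W)): cur=W back=1 fwd=0
After 8 (back): cur=HOME back=0 fwd=1
After 9 (forward): cur=W back=1 fwd=0
After 10 (back): cur=HOME back=0 fwd=1
After 11 (forward): cur=W back=1 fwd=0

Answer: W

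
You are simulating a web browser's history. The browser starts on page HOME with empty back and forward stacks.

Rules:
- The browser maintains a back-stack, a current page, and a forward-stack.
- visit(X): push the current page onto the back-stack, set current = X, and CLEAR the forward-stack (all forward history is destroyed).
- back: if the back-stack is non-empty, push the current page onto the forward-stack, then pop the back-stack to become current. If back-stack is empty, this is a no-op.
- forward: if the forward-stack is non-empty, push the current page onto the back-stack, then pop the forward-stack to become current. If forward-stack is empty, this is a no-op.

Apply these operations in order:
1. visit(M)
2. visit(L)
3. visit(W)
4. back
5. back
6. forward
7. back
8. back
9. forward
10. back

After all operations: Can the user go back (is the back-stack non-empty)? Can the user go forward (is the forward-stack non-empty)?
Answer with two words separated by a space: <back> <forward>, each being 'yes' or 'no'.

After 1 (visit(M)): cur=M back=1 fwd=0
After 2 (visit(L)): cur=L back=2 fwd=0
After 3 (visit(W)): cur=W back=3 fwd=0
After 4 (back): cur=L back=2 fwd=1
After 5 (back): cur=M back=1 fwd=2
After 6 (forward): cur=L back=2 fwd=1
After 7 (back): cur=M back=1 fwd=2
After 8 (back): cur=HOME back=0 fwd=3
After 9 (forward): cur=M back=1 fwd=2
After 10 (back): cur=HOME back=0 fwd=3

Answer: no yes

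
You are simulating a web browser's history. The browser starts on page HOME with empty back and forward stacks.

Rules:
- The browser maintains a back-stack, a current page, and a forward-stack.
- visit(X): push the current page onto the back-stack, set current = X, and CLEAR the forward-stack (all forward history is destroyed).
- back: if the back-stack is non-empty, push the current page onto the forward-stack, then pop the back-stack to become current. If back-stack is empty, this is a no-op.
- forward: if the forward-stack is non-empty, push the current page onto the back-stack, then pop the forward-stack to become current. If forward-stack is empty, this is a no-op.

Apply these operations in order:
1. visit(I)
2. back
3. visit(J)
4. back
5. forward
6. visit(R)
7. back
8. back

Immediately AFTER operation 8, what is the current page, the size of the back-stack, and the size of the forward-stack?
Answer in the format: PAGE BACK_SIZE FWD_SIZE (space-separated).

After 1 (visit(I)): cur=I back=1 fwd=0
After 2 (back): cur=HOME back=0 fwd=1
After 3 (visit(J)): cur=J back=1 fwd=0
After 4 (back): cur=HOME back=0 fwd=1
After 5 (forward): cur=J back=1 fwd=0
After 6 (visit(R)): cur=R back=2 fwd=0
After 7 (back): cur=J back=1 fwd=1
After 8 (back): cur=HOME back=0 fwd=2

HOME 0 2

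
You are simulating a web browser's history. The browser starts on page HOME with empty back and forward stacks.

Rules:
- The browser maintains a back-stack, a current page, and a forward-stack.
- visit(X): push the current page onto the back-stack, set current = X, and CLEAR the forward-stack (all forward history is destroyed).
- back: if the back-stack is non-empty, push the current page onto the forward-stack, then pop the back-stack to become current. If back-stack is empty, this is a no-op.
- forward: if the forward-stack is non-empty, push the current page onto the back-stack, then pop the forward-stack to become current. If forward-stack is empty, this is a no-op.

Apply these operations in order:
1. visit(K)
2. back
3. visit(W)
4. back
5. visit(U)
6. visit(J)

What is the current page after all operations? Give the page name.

After 1 (visit(K)): cur=K back=1 fwd=0
After 2 (back): cur=HOME back=0 fwd=1
After 3 (visit(W)): cur=W back=1 fwd=0
After 4 (back): cur=HOME back=0 fwd=1
After 5 (visit(U)): cur=U back=1 fwd=0
After 6 (visit(J)): cur=J back=2 fwd=0

Answer: J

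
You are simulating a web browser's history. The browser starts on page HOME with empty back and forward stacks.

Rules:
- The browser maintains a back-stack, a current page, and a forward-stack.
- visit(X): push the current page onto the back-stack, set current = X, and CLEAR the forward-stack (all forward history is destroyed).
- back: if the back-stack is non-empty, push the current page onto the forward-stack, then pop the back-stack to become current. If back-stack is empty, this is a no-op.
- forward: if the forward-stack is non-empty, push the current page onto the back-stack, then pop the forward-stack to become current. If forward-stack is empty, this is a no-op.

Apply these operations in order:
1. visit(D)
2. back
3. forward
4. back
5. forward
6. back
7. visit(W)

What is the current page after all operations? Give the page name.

Answer: W

Derivation:
After 1 (visit(D)): cur=D back=1 fwd=0
After 2 (back): cur=HOME back=0 fwd=1
After 3 (forward): cur=D back=1 fwd=0
After 4 (back): cur=HOME back=0 fwd=1
After 5 (forward): cur=D back=1 fwd=0
After 6 (back): cur=HOME back=0 fwd=1
After 7 (visit(W)): cur=W back=1 fwd=0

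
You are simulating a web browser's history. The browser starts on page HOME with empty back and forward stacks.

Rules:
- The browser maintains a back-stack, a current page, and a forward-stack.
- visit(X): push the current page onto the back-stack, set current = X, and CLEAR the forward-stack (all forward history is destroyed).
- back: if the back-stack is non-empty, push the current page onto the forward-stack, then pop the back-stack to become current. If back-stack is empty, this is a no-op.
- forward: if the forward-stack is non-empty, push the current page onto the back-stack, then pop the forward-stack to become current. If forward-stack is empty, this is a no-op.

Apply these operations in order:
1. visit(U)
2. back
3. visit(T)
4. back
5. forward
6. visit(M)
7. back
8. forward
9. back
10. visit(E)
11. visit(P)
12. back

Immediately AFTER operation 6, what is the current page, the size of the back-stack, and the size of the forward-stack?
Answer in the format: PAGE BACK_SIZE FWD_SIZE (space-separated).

After 1 (visit(U)): cur=U back=1 fwd=0
After 2 (back): cur=HOME back=0 fwd=1
After 3 (visit(T)): cur=T back=1 fwd=0
After 4 (back): cur=HOME back=0 fwd=1
After 5 (forward): cur=T back=1 fwd=0
After 6 (visit(M)): cur=M back=2 fwd=0

M 2 0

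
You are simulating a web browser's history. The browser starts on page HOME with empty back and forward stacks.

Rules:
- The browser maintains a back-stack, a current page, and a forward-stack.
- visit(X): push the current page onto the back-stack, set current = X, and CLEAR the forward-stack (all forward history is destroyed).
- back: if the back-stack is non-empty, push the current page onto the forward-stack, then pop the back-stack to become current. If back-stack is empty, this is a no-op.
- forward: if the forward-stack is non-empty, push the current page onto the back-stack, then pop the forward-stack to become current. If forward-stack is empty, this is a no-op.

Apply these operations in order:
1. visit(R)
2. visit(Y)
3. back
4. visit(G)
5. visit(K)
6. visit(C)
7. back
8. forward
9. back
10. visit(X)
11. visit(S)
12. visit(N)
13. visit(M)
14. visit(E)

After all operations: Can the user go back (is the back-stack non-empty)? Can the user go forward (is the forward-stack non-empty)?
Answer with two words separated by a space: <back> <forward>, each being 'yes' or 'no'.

After 1 (visit(R)): cur=R back=1 fwd=0
After 2 (visit(Y)): cur=Y back=2 fwd=0
After 3 (back): cur=R back=1 fwd=1
After 4 (visit(G)): cur=G back=2 fwd=0
After 5 (visit(K)): cur=K back=3 fwd=0
After 6 (visit(C)): cur=C back=4 fwd=0
After 7 (back): cur=K back=3 fwd=1
After 8 (forward): cur=C back=4 fwd=0
After 9 (back): cur=K back=3 fwd=1
After 10 (visit(X)): cur=X back=4 fwd=0
After 11 (visit(S)): cur=S back=5 fwd=0
After 12 (visit(N)): cur=N back=6 fwd=0
After 13 (visit(M)): cur=M back=7 fwd=0
After 14 (visit(E)): cur=E back=8 fwd=0

Answer: yes no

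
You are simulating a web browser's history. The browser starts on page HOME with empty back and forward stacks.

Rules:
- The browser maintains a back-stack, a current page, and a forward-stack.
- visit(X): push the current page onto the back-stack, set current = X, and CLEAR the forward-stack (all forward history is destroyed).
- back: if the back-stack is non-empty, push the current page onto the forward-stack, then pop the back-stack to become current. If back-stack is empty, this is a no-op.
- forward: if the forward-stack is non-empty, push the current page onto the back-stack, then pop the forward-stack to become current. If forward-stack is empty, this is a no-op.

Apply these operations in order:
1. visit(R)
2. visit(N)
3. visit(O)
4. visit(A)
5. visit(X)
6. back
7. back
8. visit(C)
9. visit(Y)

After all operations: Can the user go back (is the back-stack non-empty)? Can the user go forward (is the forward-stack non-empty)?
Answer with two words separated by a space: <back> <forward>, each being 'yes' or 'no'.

Answer: yes no

Derivation:
After 1 (visit(R)): cur=R back=1 fwd=0
After 2 (visit(N)): cur=N back=2 fwd=0
After 3 (visit(O)): cur=O back=3 fwd=0
After 4 (visit(A)): cur=A back=4 fwd=0
After 5 (visit(X)): cur=X back=5 fwd=0
After 6 (back): cur=A back=4 fwd=1
After 7 (back): cur=O back=3 fwd=2
After 8 (visit(C)): cur=C back=4 fwd=0
After 9 (visit(Y)): cur=Y back=5 fwd=0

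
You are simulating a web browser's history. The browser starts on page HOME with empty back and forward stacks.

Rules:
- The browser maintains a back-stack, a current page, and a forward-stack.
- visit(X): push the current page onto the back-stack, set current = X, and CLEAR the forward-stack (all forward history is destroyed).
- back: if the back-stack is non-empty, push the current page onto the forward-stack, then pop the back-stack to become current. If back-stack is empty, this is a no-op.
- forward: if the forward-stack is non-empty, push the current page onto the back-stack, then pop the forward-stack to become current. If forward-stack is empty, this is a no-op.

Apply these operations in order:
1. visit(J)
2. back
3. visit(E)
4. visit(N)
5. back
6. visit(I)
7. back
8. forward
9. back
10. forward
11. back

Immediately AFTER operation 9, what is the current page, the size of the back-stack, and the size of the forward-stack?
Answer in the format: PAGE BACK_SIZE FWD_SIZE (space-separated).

After 1 (visit(J)): cur=J back=1 fwd=0
After 2 (back): cur=HOME back=0 fwd=1
After 3 (visit(E)): cur=E back=1 fwd=0
After 4 (visit(N)): cur=N back=2 fwd=0
After 5 (back): cur=E back=1 fwd=1
After 6 (visit(I)): cur=I back=2 fwd=0
After 7 (back): cur=E back=1 fwd=1
After 8 (forward): cur=I back=2 fwd=0
After 9 (back): cur=E back=1 fwd=1

E 1 1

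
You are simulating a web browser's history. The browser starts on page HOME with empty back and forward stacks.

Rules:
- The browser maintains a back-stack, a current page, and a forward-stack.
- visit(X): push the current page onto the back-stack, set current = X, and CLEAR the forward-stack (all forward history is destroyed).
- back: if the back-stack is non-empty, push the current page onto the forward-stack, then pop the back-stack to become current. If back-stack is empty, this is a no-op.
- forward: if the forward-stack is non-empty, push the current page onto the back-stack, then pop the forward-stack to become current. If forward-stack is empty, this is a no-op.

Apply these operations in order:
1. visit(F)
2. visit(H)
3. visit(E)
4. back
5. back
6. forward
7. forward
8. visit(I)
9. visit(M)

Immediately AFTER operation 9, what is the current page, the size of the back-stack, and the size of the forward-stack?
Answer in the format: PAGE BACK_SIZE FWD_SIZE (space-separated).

After 1 (visit(F)): cur=F back=1 fwd=0
After 2 (visit(H)): cur=H back=2 fwd=0
After 3 (visit(E)): cur=E back=3 fwd=0
After 4 (back): cur=H back=2 fwd=1
After 5 (back): cur=F back=1 fwd=2
After 6 (forward): cur=H back=2 fwd=1
After 7 (forward): cur=E back=3 fwd=0
After 8 (visit(I)): cur=I back=4 fwd=0
After 9 (visit(M)): cur=M back=5 fwd=0

M 5 0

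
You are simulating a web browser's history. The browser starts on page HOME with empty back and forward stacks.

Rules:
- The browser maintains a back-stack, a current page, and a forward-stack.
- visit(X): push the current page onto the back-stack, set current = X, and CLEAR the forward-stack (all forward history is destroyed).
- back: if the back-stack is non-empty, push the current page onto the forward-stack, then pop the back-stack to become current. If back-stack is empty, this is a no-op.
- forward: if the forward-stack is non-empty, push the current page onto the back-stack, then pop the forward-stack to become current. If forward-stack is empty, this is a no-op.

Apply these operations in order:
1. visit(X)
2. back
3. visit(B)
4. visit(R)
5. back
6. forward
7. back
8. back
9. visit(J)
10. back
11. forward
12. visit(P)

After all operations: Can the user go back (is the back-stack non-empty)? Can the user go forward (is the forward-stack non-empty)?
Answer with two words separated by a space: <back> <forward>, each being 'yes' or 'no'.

After 1 (visit(X)): cur=X back=1 fwd=0
After 2 (back): cur=HOME back=0 fwd=1
After 3 (visit(B)): cur=B back=1 fwd=0
After 4 (visit(R)): cur=R back=2 fwd=0
After 5 (back): cur=B back=1 fwd=1
After 6 (forward): cur=R back=2 fwd=0
After 7 (back): cur=B back=1 fwd=1
After 8 (back): cur=HOME back=0 fwd=2
After 9 (visit(J)): cur=J back=1 fwd=0
After 10 (back): cur=HOME back=0 fwd=1
After 11 (forward): cur=J back=1 fwd=0
After 12 (visit(P)): cur=P back=2 fwd=0

Answer: yes no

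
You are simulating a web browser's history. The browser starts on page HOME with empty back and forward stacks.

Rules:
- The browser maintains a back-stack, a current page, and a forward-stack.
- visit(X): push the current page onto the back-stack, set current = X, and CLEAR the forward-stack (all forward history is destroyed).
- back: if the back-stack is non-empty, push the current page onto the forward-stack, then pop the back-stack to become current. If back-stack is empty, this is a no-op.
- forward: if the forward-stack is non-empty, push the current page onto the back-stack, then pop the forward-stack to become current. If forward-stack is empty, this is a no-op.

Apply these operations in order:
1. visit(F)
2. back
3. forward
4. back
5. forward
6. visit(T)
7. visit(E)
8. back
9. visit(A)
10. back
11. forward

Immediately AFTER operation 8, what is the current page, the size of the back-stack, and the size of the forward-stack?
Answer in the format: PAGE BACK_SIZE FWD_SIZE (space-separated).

After 1 (visit(F)): cur=F back=1 fwd=0
After 2 (back): cur=HOME back=0 fwd=1
After 3 (forward): cur=F back=1 fwd=0
After 4 (back): cur=HOME back=0 fwd=1
After 5 (forward): cur=F back=1 fwd=0
After 6 (visit(T)): cur=T back=2 fwd=0
After 7 (visit(E)): cur=E back=3 fwd=0
After 8 (back): cur=T back=2 fwd=1

T 2 1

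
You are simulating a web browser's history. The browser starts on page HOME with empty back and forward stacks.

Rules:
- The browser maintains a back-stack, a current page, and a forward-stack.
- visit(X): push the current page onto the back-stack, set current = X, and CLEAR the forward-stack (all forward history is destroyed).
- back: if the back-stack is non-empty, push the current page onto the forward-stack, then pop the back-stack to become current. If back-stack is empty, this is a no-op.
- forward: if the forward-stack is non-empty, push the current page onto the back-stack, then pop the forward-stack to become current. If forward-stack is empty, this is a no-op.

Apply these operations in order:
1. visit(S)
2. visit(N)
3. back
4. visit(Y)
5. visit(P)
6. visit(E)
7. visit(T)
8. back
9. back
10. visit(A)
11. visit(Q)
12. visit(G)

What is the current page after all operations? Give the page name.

After 1 (visit(S)): cur=S back=1 fwd=0
After 2 (visit(N)): cur=N back=2 fwd=0
After 3 (back): cur=S back=1 fwd=1
After 4 (visit(Y)): cur=Y back=2 fwd=0
After 5 (visit(P)): cur=P back=3 fwd=0
After 6 (visit(E)): cur=E back=4 fwd=0
After 7 (visit(T)): cur=T back=5 fwd=0
After 8 (back): cur=E back=4 fwd=1
After 9 (back): cur=P back=3 fwd=2
After 10 (visit(A)): cur=A back=4 fwd=0
After 11 (visit(Q)): cur=Q back=5 fwd=0
After 12 (visit(G)): cur=G back=6 fwd=0

Answer: G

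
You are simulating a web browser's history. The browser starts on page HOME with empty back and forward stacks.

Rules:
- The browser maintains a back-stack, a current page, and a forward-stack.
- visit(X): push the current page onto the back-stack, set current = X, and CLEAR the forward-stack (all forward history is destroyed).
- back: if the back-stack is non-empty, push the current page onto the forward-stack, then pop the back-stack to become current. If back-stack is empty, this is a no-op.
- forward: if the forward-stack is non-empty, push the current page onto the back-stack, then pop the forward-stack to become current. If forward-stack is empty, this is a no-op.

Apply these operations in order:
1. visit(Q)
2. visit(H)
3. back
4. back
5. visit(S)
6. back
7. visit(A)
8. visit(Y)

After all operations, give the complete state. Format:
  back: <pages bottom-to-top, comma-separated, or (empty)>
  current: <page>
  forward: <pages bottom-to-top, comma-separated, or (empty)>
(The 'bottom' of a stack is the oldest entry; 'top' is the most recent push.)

Answer: back: HOME,A
current: Y
forward: (empty)

Derivation:
After 1 (visit(Q)): cur=Q back=1 fwd=0
After 2 (visit(H)): cur=H back=2 fwd=0
After 3 (back): cur=Q back=1 fwd=1
After 4 (back): cur=HOME back=0 fwd=2
After 5 (visit(S)): cur=S back=1 fwd=0
After 6 (back): cur=HOME back=0 fwd=1
After 7 (visit(A)): cur=A back=1 fwd=0
After 8 (visit(Y)): cur=Y back=2 fwd=0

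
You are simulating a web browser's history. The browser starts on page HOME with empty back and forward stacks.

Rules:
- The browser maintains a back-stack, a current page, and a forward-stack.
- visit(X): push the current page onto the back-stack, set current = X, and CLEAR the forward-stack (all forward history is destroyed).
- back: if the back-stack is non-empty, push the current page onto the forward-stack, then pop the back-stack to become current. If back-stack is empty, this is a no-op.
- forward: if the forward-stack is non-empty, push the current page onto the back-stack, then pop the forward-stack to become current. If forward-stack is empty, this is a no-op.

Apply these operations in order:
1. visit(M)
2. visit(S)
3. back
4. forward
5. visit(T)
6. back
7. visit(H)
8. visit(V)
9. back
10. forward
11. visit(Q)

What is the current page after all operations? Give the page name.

Answer: Q

Derivation:
After 1 (visit(M)): cur=M back=1 fwd=0
After 2 (visit(S)): cur=S back=2 fwd=0
After 3 (back): cur=M back=1 fwd=1
After 4 (forward): cur=S back=2 fwd=0
After 5 (visit(T)): cur=T back=3 fwd=0
After 6 (back): cur=S back=2 fwd=1
After 7 (visit(H)): cur=H back=3 fwd=0
After 8 (visit(V)): cur=V back=4 fwd=0
After 9 (back): cur=H back=3 fwd=1
After 10 (forward): cur=V back=4 fwd=0
After 11 (visit(Q)): cur=Q back=5 fwd=0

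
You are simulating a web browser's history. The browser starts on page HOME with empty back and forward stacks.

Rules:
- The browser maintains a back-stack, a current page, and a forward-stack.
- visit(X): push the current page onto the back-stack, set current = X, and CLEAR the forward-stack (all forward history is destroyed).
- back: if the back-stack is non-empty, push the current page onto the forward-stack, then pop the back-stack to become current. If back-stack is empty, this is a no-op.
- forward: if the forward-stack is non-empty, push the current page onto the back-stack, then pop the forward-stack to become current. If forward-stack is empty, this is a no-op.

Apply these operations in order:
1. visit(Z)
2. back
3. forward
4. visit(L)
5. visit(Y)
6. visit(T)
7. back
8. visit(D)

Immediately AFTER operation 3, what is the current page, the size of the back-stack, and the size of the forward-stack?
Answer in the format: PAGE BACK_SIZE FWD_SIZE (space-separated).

After 1 (visit(Z)): cur=Z back=1 fwd=0
After 2 (back): cur=HOME back=0 fwd=1
After 3 (forward): cur=Z back=1 fwd=0

Z 1 0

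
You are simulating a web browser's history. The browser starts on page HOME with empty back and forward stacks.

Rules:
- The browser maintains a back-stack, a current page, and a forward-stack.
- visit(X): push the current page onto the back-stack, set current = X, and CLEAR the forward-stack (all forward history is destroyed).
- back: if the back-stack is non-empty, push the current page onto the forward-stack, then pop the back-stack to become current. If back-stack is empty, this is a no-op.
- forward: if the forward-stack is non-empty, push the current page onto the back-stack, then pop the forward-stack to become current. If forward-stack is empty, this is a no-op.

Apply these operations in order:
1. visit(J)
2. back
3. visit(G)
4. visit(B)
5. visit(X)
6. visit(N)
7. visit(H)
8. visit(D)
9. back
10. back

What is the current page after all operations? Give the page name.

After 1 (visit(J)): cur=J back=1 fwd=0
After 2 (back): cur=HOME back=0 fwd=1
After 3 (visit(G)): cur=G back=1 fwd=0
After 4 (visit(B)): cur=B back=2 fwd=0
After 5 (visit(X)): cur=X back=3 fwd=0
After 6 (visit(N)): cur=N back=4 fwd=0
After 7 (visit(H)): cur=H back=5 fwd=0
After 8 (visit(D)): cur=D back=6 fwd=0
After 9 (back): cur=H back=5 fwd=1
After 10 (back): cur=N back=4 fwd=2

Answer: N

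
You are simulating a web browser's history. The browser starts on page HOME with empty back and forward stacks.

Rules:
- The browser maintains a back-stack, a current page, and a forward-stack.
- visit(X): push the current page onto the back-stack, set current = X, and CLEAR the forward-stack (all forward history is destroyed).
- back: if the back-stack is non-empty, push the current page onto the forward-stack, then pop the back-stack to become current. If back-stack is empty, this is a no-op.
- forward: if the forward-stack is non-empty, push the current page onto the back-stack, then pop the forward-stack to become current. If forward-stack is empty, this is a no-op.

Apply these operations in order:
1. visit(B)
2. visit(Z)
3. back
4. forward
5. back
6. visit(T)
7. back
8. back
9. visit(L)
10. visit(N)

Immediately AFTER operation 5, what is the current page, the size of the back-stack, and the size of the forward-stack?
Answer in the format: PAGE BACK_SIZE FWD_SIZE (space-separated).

After 1 (visit(B)): cur=B back=1 fwd=0
After 2 (visit(Z)): cur=Z back=2 fwd=0
After 3 (back): cur=B back=1 fwd=1
After 4 (forward): cur=Z back=2 fwd=0
After 5 (back): cur=B back=1 fwd=1

B 1 1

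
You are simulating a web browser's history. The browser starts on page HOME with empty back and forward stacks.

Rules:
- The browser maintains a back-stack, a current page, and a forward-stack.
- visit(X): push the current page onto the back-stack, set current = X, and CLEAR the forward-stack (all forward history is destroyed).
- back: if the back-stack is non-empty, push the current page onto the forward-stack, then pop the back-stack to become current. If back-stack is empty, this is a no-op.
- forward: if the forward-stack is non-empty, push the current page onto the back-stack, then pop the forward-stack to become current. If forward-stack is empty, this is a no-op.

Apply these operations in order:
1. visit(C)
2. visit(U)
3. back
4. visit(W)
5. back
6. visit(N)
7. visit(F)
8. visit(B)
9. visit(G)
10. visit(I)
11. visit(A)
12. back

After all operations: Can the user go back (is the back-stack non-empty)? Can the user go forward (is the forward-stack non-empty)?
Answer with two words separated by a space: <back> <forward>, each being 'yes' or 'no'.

Answer: yes yes

Derivation:
After 1 (visit(C)): cur=C back=1 fwd=0
After 2 (visit(U)): cur=U back=2 fwd=0
After 3 (back): cur=C back=1 fwd=1
After 4 (visit(W)): cur=W back=2 fwd=0
After 5 (back): cur=C back=1 fwd=1
After 6 (visit(N)): cur=N back=2 fwd=0
After 7 (visit(F)): cur=F back=3 fwd=0
After 8 (visit(B)): cur=B back=4 fwd=0
After 9 (visit(G)): cur=G back=5 fwd=0
After 10 (visit(I)): cur=I back=6 fwd=0
After 11 (visit(A)): cur=A back=7 fwd=0
After 12 (back): cur=I back=6 fwd=1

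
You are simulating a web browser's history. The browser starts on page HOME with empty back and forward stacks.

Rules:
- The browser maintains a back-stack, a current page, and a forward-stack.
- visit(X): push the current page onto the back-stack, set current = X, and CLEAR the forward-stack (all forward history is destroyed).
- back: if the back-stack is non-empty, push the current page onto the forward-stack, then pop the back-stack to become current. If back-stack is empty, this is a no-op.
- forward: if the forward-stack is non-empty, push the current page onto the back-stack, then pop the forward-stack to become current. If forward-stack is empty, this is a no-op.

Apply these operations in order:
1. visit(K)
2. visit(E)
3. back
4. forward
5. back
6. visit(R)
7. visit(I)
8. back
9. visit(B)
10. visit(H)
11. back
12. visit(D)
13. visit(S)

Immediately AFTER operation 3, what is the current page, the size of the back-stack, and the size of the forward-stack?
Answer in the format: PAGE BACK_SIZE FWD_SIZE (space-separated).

After 1 (visit(K)): cur=K back=1 fwd=0
After 2 (visit(E)): cur=E back=2 fwd=0
After 3 (back): cur=K back=1 fwd=1

K 1 1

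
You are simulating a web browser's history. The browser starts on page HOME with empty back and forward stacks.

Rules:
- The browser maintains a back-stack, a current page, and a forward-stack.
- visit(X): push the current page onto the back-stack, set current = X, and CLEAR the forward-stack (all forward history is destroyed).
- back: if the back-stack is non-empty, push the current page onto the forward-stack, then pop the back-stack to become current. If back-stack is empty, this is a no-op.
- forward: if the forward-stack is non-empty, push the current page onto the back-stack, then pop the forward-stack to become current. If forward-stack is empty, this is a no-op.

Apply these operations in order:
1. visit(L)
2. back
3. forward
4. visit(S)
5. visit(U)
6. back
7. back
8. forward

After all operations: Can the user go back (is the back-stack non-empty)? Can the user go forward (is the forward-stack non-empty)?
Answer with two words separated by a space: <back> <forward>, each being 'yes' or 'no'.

Answer: yes yes

Derivation:
After 1 (visit(L)): cur=L back=1 fwd=0
After 2 (back): cur=HOME back=0 fwd=1
After 3 (forward): cur=L back=1 fwd=0
After 4 (visit(S)): cur=S back=2 fwd=0
After 5 (visit(U)): cur=U back=3 fwd=0
After 6 (back): cur=S back=2 fwd=1
After 7 (back): cur=L back=1 fwd=2
After 8 (forward): cur=S back=2 fwd=1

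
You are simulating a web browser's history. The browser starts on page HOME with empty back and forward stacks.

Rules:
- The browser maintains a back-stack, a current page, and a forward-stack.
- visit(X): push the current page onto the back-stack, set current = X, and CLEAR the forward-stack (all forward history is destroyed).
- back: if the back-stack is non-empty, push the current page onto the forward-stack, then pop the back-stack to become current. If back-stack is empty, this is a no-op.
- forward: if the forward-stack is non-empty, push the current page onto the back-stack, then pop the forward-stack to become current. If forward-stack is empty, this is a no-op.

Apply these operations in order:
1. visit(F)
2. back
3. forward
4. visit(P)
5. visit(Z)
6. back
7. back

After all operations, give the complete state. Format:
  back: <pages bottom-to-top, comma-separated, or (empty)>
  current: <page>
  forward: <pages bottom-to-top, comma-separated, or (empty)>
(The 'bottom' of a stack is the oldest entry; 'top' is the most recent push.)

After 1 (visit(F)): cur=F back=1 fwd=0
After 2 (back): cur=HOME back=0 fwd=1
After 3 (forward): cur=F back=1 fwd=0
After 4 (visit(P)): cur=P back=2 fwd=0
After 5 (visit(Z)): cur=Z back=3 fwd=0
After 6 (back): cur=P back=2 fwd=1
After 7 (back): cur=F back=1 fwd=2

Answer: back: HOME
current: F
forward: Z,P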